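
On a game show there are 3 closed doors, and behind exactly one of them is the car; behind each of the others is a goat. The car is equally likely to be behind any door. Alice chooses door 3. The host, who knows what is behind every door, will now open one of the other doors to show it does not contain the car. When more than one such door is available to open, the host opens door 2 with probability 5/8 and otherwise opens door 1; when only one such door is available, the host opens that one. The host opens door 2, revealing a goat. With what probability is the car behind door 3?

Consider each possible location of the car in turn.
If it is behind door 1 (prior 1/3): only door 2 is available, probability 1; weight (1/3)·1 = 1/3.
If it is behind door 2 (prior 1/3): the host opened door 2, so this case is ruled out; weight (1/3)·0 = 0.
If it is behind door 3 (prior 1/3): door 2 is available, opened with probability 5/8; weight (1/3)·(5/8) = 5/24.
The weights sum to 13/24.
So P(the car behind door 3 | the host opened door 2) = (5/24) / (13/24) = 5/13.

5/13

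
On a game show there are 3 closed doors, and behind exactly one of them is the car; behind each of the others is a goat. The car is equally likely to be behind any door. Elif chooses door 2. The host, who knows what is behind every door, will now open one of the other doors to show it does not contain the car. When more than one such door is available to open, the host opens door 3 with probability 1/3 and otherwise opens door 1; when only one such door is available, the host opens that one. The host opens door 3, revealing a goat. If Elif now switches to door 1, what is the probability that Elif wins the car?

3/4

Condition on the true location of the car.
If it is behind door 1 (prior 1/3): only door 3 is available, probability 1; weight (1/3)·1 = 1/3.
If it is behind door 2 (prior 1/3): door 3 is available, opened with probability 1/3; weight (1/3)·(1/3) = 1/9.
If it is behind door 3 (prior 1/3): the host opened door 3, so this case is ruled out; weight (1/3)·0 = 0.
The weights sum to 4/9.
So P(the car behind door 1 | the host opened door 3) = (1/3) / (4/9) = 3/4.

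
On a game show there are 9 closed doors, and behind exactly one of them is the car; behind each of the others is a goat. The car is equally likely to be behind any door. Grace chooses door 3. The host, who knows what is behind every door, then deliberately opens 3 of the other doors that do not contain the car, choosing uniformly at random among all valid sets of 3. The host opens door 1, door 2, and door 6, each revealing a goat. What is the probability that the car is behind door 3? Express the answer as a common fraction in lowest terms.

Consider each possible location of the car in turn.
If it is behind any of doors 1, 2, and 6 (prior 1/9 each): that door was opened and seen not to hold the prize — ruled out; weight (1/9)·0 = 0 each.
If it is behind door 3 (prior 1/9): the host has 56 equally likely choices, so probability 1/56; weight (1/9)·(1/56) = 1/504.
If it is behind any of doors 4, 5, 7, 8, and 9 (prior 1/9 each): the host has 35 equally likely choices, so probability 1/35; weight (1/9)·(1/35) = 1/315 each.
The weights sum to 1/56.
So P(the car behind door 3 | the host opened door 1, door 2, and door 6) = (1/504) / (1/56) = 1/9.

1/9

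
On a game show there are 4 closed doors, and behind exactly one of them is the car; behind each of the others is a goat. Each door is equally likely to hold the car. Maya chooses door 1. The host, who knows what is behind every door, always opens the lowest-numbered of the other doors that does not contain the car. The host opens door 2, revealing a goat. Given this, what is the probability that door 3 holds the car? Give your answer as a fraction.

Apply Bayes' rule, conditioning on where the car actually is.
If it is behind any of doors 1, 3, and 4 (prior 1/4 each): door 2 is the lowest-numbered option available, probability 1; weight (1/4)·1 = 1/4 each.
If it is behind door 2 (prior 1/4): the host opened door 2, so this case is ruled out; weight (1/4)·0 = 0.
The weights sum to 3/4.
So P(the car behind door 3 | the host opened door 2) = (1/4) / (3/4) = 1/3.

1/3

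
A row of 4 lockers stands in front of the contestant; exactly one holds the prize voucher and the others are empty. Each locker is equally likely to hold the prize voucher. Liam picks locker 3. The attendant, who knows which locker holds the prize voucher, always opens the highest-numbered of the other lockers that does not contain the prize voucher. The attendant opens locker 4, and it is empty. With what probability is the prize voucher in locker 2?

1/3

Apply Bayes' rule, conditioning on where the prize voucher actually is.
If it is in any of lockers 1, 2, and 3 (prior 1/4 each): locker 4 is the highest-numbered option available, probability 1; weight (1/4)·1 = 1/4 each.
If it is in locker 4 (prior 1/4): the attendant opened locker 4, so this case is ruled out; weight (1/4)·0 = 0.
The weights sum to 3/4.
So P(the prize voucher in locker 2 | the attendant opened locker 4) = (1/4) / (3/4) = 1/3.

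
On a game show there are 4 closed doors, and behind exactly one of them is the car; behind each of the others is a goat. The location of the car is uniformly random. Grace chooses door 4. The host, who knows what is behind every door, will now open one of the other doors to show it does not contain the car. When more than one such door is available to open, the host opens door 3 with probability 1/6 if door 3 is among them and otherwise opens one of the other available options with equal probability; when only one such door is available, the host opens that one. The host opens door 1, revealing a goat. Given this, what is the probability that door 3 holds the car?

Condition on the true location of the car.
If it is behind door 1 (prior 1/4): the host opened door 1, so this case is ruled out; weight (1/4)·0 = 0.
If it is behind door 2 (prior 1/4): door 3 is available but not opened, probability 5/6; weight (1/4)·(5/6) = 5/24.
If it is behind door 3 (prior 1/4): door 3 holds the prize so is unavailable; the host chooses uniformly among the 2 others, probability 1/2; weight (1/4)·(1/2) = 1/8.
If it is behind door 4 (prior 1/4): door 3 is available but not opened; door 1 gets probability (1 − 1/6)/2 = 5/12; weight (1/4)·(5/12) = 5/48.
The weights sum to 7/16.
So P(the car behind door 3 | the host opened door 1) = (1/8) / (7/16) = 2/7.

2/7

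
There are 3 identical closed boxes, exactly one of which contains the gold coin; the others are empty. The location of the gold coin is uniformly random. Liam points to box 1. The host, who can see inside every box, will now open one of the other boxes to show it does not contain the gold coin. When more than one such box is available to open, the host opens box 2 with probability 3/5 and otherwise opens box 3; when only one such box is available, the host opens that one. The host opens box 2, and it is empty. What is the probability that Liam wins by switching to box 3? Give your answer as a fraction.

5/8

Apply Bayes' rule, conditioning on where the gold coin actually is.
If it is in box 1 (prior 1/3): box 2 is available, opened with probability 3/5; weight (1/3)·(3/5) = 1/5.
If it is in box 2 (prior 1/3): the host opened box 2, so this case is ruled out; weight (1/3)·0 = 0.
If it is in box 3 (prior 1/3): only box 2 is available, probability 1; weight (1/3)·1 = 1/3.
The weights sum to 8/15.
So P(the gold coin in box 3 | the host opened box 2) = (1/3) / (8/15) = 5/8.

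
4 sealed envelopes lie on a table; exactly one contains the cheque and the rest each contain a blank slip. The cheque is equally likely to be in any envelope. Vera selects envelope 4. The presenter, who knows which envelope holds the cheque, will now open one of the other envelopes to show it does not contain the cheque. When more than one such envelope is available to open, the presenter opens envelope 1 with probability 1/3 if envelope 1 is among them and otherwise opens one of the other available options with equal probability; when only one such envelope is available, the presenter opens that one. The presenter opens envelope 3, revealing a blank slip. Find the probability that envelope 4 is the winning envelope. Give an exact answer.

2/9

Apply Bayes' rule, conditioning on where the cheque actually is.
If it is in envelope 1 (prior 1/4): envelope 1 holds the prize so is unavailable; the presenter chooses uniformly among the 2 others, probability 1/2; weight (1/4)·(1/2) = 1/8.
If it is in envelope 2 (prior 1/4): envelope 1 is available but not opened, probability 2/3; weight (1/4)·(2/3) = 1/6.
If it is in envelope 3 (prior 1/4): the presenter opened envelope 3, so this case is ruled out; weight (1/4)·0 = 0.
If it is in envelope 4 (prior 1/4): envelope 1 is available but not opened; envelope 3 gets probability (1 − 1/3)/2 = 1/3; weight (1/4)·(1/3) = 1/12.
The weights sum to 3/8.
So P(the cheque in envelope 4 | the presenter opened envelope 3) = (1/12) / (3/8) = 2/9.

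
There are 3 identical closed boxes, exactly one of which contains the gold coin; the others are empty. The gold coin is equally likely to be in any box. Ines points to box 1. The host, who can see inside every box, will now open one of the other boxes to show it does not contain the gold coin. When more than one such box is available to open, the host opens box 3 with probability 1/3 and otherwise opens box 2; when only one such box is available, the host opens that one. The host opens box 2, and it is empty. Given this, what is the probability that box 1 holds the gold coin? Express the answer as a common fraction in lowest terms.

Apply Bayes' rule, conditioning on where the gold coin actually is.
If it is in box 1 (prior 1/3): box 3 is available but not opened, probability 2/3; weight (1/3)·(2/3) = 2/9.
If it is in box 2 (prior 1/3): the host opened box 2, so this case is ruled out; weight (1/3)·0 = 0.
If it is in box 3 (prior 1/3): only box 2 is available, probability 1; weight (1/3)·1 = 1/3.
The weights sum to 5/9.
So P(the gold coin in box 1 | the host opened box 2) = (2/9) / (5/9) = 2/5.

2/5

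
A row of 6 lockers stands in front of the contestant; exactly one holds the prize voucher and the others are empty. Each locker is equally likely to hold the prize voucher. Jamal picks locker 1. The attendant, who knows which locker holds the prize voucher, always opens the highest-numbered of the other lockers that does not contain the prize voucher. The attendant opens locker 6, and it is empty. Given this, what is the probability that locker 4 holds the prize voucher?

1/5

Condition on the true location of the prize voucher.
If it is in any of lockers 1, 2, 3, 4, and 5 (prior 1/6 each): locker 6 is the highest-numbered option available, probability 1; weight (1/6)·1 = 1/6 each.
If it is in locker 6 (prior 1/6): the attendant opened locker 6, so this case is ruled out; weight (1/6)·0 = 0.
The weights sum to 5/6.
So P(the prize voucher in locker 4 | the attendant opened locker 6) = (1/6) / (5/6) = 1/5.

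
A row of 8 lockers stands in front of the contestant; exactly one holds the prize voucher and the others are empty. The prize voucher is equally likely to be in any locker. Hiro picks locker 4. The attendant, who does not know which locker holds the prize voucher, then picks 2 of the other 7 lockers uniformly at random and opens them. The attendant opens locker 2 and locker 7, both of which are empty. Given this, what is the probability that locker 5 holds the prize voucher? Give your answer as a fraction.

1/6

Apply Bayes' rule, conditioning on where the prize voucher actually is.
If it is in any of lockers 1, 3, 4, 5, 6, and 8 (prior 1/8 each): the attendant picks exactly this set with probability 1/21 regardless, and none is the prize; weight (1/8)·(1/21) = 1/168 each.
If it is in either of lockers 2 and 7 (prior 1/8 each): that locker was opened and seen not to hold the prize — ruled out; weight (1/8)·0 = 0 each.
The weights sum to 1/28.
So P(the prize voucher in locker 5 | the attendant opened locker 2 and locker 7) = (1/168) / (1/28) = 1/6.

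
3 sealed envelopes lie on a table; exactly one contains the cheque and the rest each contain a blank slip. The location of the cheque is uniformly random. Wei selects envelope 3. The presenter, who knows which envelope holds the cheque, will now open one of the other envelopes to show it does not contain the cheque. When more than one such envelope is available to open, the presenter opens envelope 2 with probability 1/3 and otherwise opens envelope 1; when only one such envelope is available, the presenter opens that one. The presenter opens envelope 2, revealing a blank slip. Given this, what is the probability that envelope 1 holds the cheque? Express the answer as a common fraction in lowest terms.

3/4

Condition on the true location of the cheque.
If it is in envelope 1 (prior 1/3): only envelope 2 is available, probability 1; weight (1/3)·1 = 1/3.
If it is in envelope 2 (prior 1/3): the presenter opened envelope 2, so this case is ruled out; weight (1/3)·0 = 0.
If it is in envelope 3 (prior 1/3): envelope 2 is available, opened with probability 1/3; weight (1/3)·(1/3) = 1/9.
The weights sum to 4/9.
So P(the cheque in envelope 1 | the presenter opened envelope 2) = (1/3) / (4/9) = 3/4.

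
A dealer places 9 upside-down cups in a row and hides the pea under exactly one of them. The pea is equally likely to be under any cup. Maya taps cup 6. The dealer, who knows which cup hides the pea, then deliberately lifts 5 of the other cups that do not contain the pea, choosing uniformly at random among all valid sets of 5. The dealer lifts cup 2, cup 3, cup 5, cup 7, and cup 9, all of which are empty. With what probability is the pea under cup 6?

Consider each possible location of the pea in turn.
If it is under any of cups 1, 4, and 8 (prior 1/9 each): the dealer has 21 equally likely choices, so probability 1/21; weight (1/9)·(1/21) = 1/189 each.
If it is under any of cups 2, 3, 5, 7, and 9 (prior 1/9 each): that cup was opened and seen not to hold the prize — ruled out; weight (1/9)·0 = 0 each.
If it is under cup 6 (prior 1/9): the dealer has 56 equally likely choices, so probability 1/56; weight (1/9)·(1/56) = 1/504.
The weights sum to 1/56.
So P(the pea under cup 6 | the dealer opened cup 2, cup 3, cup 5, cup 7, and cup 9) = (1/504) / (1/56) = 1/9.

1/9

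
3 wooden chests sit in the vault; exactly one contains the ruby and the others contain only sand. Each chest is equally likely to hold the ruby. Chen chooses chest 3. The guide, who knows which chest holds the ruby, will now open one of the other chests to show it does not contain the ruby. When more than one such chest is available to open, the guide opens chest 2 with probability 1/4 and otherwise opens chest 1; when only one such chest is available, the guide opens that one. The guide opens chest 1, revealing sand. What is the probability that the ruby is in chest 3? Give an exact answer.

3/7

Condition on the true location of the ruby.
If it is in chest 1 (prior 1/3): the guide opened chest 1, so this case is ruled out; weight (1/3)·0 = 0.
If it is in chest 2 (prior 1/3): only chest 1 is available, probability 1; weight (1/3)·1 = 1/3.
If it is in chest 3 (prior 1/3): chest 2 is available but not opened, probability 3/4; weight (1/3)·(3/4) = 1/4.
The weights sum to 7/12.
So P(the ruby in chest 3 | the guide opened chest 1) = (1/4) / (7/12) = 3/7.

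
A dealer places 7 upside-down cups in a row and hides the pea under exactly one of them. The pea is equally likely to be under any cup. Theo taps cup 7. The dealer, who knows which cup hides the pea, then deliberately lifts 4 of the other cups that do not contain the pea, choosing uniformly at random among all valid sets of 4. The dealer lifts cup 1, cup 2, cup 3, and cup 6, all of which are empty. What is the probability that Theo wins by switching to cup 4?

Consider each possible location of the pea in turn.
If it is under any of cups 1, 2, 3, and 6 (prior 1/7 each): that cup was opened and seen not to hold the prize — ruled out; weight (1/7)·0 = 0 each.
If it is under either of cups 4 and 5 (prior 1/7 each): the dealer has 5 equally likely choices, so probability 1/5; weight (1/7)·(1/5) = 1/35 each.
If it is under cup 7 (prior 1/7): the dealer has 15 equally likely choices, so probability 1/15; weight (1/7)·(1/15) = 1/105.
The weights sum to 1/15.
So P(the pea under cup 4 | the dealer opened cup 1, cup 2, cup 3, and cup 6) = (1/35) / (1/15) = 3/7.

3/7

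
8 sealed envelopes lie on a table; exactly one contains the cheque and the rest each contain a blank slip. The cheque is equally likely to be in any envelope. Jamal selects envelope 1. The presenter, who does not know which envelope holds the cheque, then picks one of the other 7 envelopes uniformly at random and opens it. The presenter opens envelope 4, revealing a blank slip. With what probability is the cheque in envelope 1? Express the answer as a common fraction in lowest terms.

Because the presenter chose which envelope to open without knowing where the cheque is, the choice is independent of the prize location. Learning that envelope 4 does not hold the cheque simply rules out that one location and leaves the remaining 7 envelopes still equally likely by symmetry.
So P(the cheque in envelope 1) = 1/7.

1/7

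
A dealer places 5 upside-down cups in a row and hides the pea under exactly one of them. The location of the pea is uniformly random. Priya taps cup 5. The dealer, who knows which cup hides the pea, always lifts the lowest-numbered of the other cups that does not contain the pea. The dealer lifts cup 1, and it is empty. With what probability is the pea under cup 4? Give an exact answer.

Condition on the true location of the pea.
If it is under cup 1 (prior 1/5): the dealer opened cup 1, so this case is ruled out; weight (1/5)·0 = 0.
If it is under any of cups 2, 3, 4, and 5 (prior 1/5 each): cup 1 is the lowest-numbered option available, probability 1; weight (1/5)·1 = 1/5 each.
The weights sum to 4/5.
So P(the pea under cup 4 | the dealer opened cup 1) = (1/5) / (4/5) = 1/4.

1/4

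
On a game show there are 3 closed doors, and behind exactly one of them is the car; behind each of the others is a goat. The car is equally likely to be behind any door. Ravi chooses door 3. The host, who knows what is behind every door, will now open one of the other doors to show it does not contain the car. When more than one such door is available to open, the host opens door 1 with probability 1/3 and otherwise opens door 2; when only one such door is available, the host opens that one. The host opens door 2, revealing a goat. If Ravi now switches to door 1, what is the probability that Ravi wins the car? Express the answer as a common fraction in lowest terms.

Consider each possible location of the car in turn.
If it is behind door 1 (prior 1/3): only door 2 is available, probability 1; weight (1/3)·1 = 1/3.
If it is behind door 2 (prior 1/3): the host opened door 2, so this case is ruled out; weight (1/3)·0 = 0.
If it is behind door 3 (prior 1/3): door 1 is available but not opened, probability 2/3; weight (1/3)·(2/3) = 2/9.
The weights sum to 5/9.
So P(the car behind door 1 | the host opened door 2) = (1/3) / (5/9) = 3/5.

3/5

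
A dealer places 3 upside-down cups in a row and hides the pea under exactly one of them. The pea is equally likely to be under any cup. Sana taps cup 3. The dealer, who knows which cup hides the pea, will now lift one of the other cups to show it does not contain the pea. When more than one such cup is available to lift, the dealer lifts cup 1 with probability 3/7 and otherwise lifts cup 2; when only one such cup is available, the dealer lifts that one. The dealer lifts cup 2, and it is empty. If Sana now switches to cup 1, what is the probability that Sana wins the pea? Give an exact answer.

Apply Bayes' rule, conditioning on where the pea actually is.
If it is under cup 1 (prior 1/3): only cup 2 is available, probability 1; weight (1/3)·1 = 1/3.
If it is under cup 2 (prior 1/3): the dealer opened cup 2, so this case is ruled out; weight (1/3)·0 = 0.
If it is under cup 3 (prior 1/3): cup 1 is available but not opened, probability 4/7; weight (1/3)·(4/7) = 4/21.
The weights sum to 11/21.
So P(the pea under cup 1 | the dealer opened cup 2) = (1/3) / (11/21) = 7/11.

7/11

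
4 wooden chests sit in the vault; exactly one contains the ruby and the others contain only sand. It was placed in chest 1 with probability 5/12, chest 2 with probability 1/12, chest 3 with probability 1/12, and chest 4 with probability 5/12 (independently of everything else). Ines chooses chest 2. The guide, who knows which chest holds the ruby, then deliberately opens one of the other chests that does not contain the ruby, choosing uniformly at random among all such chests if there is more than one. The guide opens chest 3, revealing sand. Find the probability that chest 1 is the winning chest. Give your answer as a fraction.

Condition on the true location of the ruby.
If it is in either of chests 1 and 4 (prior 5/12 each): the guide has 2 equally likely choices, so probability 1/2; weight (5/12)·(1/2) = 5/24 each.
If it is in chest 2 (prior 1/12): the guide has 3 equally likely choices, so probability 1/3; weight (1/12)·(1/3) = 1/36.
If it is in chest 3 (prior 1/12): the guide opened chest 3, so this case is ruled out; weight (1/12)·0 = 0.
The weights sum to 4/9.
So P(the ruby in chest 1 | the guide opened chest 3) = (5/24) / (4/9) = 15/32.

15/32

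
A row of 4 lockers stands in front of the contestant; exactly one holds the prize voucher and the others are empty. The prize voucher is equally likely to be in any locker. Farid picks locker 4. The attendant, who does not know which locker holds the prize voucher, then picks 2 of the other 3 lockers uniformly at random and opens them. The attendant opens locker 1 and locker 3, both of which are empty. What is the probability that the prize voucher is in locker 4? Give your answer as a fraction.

Apply Bayes' rule, conditioning on where the prize voucher actually is.
If it is in either of lockers 1 and 3 (prior 1/4 each): that locker was opened and seen not to hold the prize — ruled out; weight (1/4)·0 = 0 each.
If it is in either of lockers 2 and 4 (prior 1/4 each): the attendant picks exactly this set with probability 1/3 regardless, and none is the prize; weight (1/4)·(1/3) = 1/12 each.
The weights sum to 1/6.
So P(the prize voucher in locker 4 | the attendant opened locker 1 and locker 3) = (1/12) / (1/6) = 1/2.

1/2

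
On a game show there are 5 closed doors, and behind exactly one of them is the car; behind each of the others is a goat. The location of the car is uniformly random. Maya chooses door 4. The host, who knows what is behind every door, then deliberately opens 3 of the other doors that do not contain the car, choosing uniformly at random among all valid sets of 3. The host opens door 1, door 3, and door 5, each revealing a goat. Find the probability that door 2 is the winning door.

4/5

Consider each possible location of the car in turn.
If it is behind any of doors 1, 3, and 5 (prior 1/5 each): that door was opened and seen not to hold the prize — ruled out; weight (1/5)·0 = 0 each.
If it is behind door 2 (prior 1/5): the host has no choice, probability 1; weight (1/5)·1 = 1/5.
If it is behind door 4 (prior 1/5): the host has 4 equally likely choices, so probability 1/4; weight (1/5)·(1/4) = 1/20.
The weights sum to 1/4.
So P(the car behind door 2 | the host opened door 1, door 3, and door 5) = (1/5) / (1/4) = 4/5.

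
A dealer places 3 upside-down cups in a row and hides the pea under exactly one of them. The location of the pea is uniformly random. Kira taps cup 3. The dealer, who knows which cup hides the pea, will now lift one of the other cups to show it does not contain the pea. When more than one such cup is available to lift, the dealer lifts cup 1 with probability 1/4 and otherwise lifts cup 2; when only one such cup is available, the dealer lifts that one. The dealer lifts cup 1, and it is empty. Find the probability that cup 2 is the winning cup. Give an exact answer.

Condition on the true location of the pea.
If it is under cup 1 (prior 1/3): the dealer opened cup 1, so this case is ruled out; weight (1/3)·0 = 0.
If it is under cup 2 (prior 1/3): only cup 1 is available, probability 1; weight (1/3)·1 = 1/3.
If it is under cup 3 (prior 1/3): cup 1 is available, opened with probability 1/4; weight (1/3)·(1/4) = 1/12.
The weights sum to 5/12.
So P(the pea under cup 2 | the dealer opened cup 1) = (1/3) / (5/12) = 4/5.

4/5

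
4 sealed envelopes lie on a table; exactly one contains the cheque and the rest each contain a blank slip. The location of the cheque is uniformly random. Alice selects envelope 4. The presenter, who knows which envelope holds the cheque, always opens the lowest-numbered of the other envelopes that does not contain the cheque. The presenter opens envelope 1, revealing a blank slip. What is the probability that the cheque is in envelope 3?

Condition on the true location of the cheque.
If it is in envelope 1 (prior 1/4): the presenter opened envelope 1, so this case is ruled out; weight (1/4)·0 = 0.
If it is in any of envelopes 2, 3, and 4 (prior 1/4 each): envelope 1 is the lowest-numbered option available, probability 1; weight (1/4)·1 = 1/4 each.
The weights sum to 3/4.
So P(the cheque in envelope 3 | the presenter opened envelope 1) = (1/4) / (3/4) = 1/3.

1/3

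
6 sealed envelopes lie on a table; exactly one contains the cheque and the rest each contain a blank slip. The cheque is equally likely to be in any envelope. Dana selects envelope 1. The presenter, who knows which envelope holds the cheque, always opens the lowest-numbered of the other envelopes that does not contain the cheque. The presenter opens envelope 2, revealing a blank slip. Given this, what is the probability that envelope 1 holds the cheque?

Condition on the true location of the cheque.
If it is in any of envelopes 1, 3, 4, 5, and 6 (prior 1/6 each): envelope 2 is the lowest-numbered option available, probability 1; weight (1/6)·1 = 1/6 each.
If it is in envelope 2 (prior 1/6): the presenter opened envelope 2, so this case is ruled out; weight (1/6)·0 = 0.
The weights sum to 5/6.
So P(the cheque in envelope 1 | the presenter opened envelope 2) = (1/6) / (5/6) = 1/5.

1/5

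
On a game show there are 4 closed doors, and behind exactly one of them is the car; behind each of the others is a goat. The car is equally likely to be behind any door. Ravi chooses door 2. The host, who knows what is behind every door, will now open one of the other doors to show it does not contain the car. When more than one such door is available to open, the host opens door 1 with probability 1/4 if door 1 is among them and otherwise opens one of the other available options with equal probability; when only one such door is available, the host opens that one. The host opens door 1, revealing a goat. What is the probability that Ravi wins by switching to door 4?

Apply Bayes' rule, conditioning on where the car actually is.
If it is behind door 1 (prior 1/4): the host opened door 1, so this case is ruled out; weight (1/4)·0 = 0.
If it is behind any of doors 2, 3, and 4 (prior 1/4 each): door 1 is available, opened with probability 1/4; weight (1/4)·(1/4) = 1/16 each.
The weights sum to 3/16.
So P(the car behind door 4 | the host opened door 1) = (1/16) / (3/16) = 1/3.

1/3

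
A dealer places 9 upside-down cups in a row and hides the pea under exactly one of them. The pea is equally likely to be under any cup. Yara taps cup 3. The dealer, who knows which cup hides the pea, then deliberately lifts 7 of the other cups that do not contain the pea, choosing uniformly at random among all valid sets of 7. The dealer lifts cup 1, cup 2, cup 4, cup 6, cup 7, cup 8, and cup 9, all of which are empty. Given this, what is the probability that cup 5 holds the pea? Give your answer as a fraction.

8/9

Apply Bayes' rule, conditioning on where the pea actually is.
If it is under any of cups 1, 2, 4, 6, 7, 8, and 9 (prior 1/9 each): that cup was opened and seen not to hold the prize — ruled out; weight (1/9)·0 = 0 each.
If it is under cup 3 (prior 1/9): the dealer has 8 equally likely choices, so probability 1/8; weight (1/9)·(1/8) = 1/72.
If it is under cup 5 (prior 1/9): the dealer has no choice, probability 1; weight (1/9)·1 = 1/9.
The weights sum to 1/8.
So P(the pea under cup 5 | the dealer opened cup 1, cup 2, cup 4, cup 6, cup 7, cup 8, and cup 9) = (1/9) / (1/8) = 8/9.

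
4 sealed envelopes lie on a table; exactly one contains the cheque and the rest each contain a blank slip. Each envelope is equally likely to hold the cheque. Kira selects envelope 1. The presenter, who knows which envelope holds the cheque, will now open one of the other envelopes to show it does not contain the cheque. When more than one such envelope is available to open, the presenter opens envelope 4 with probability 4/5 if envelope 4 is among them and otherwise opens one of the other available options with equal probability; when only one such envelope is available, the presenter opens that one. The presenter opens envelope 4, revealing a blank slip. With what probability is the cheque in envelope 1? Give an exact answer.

Apply Bayes' rule, conditioning on where the cheque actually is.
If it is in any of envelopes 1, 2, and 3 (prior 1/4 each): envelope 4 is available, opened with probability 4/5; weight (1/4)·(4/5) = 1/5 each.
If it is in envelope 4 (prior 1/4): the presenter opened envelope 4, so this case is ruled out; weight (1/4)·0 = 0.
The weights sum to 3/5.
So P(the cheque in envelope 1 | the presenter opened envelope 4) = (1/5) / (3/5) = 1/3.

1/3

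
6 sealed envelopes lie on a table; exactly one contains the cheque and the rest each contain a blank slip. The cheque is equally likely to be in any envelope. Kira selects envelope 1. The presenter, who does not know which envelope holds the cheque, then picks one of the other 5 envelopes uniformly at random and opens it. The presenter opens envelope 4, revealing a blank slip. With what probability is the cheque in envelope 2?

1/5

Because the presenter chose which envelope to open without knowing where the cheque is, the choice is independent of the prize location. Learning that envelope 4 does not hold the cheque simply rules out that one location and leaves the remaining 5 envelopes still equally likely by symmetry.
So P(the cheque in envelope 2) = 1/5.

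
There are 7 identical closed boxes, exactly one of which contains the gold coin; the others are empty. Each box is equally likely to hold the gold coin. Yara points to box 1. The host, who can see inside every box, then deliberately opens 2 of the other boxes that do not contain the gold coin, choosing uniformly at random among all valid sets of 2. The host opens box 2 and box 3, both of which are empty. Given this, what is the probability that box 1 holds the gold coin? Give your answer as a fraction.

1/7

Consider each possible location of the gold coin in turn.
If it is in box 1 (prior 1/7): the host has 15 equally likely choices, so probability 1/15; weight (1/7)·(1/15) = 1/105.
If it is in either of boxes 2 and 3 (prior 1/7 each): that box was opened and seen not to hold the prize — ruled out; weight (1/7)·0 = 0 each.
If it is in any of boxes 4, 5, 6, and 7 (prior 1/7 each): the host has 10 equally likely choices, so probability 1/10; weight (1/7)·(1/10) = 1/70 each.
The weights sum to 1/15.
So P(the gold coin in box 1 | the host opened box 2 and box 3) = (1/105) / (1/15) = 1/7.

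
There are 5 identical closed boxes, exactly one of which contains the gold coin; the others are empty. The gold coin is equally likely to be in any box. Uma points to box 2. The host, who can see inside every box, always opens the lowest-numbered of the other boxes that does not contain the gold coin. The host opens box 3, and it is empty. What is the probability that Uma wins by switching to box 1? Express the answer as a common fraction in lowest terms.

Apply Bayes' rule, conditioning on where the gold coin actually is.
If it is in box 1 (prior 1/5): box 3 is the lowest-numbered option available, probability 1; weight (1/5)·1 = 1/5.
If it is in any of boxes 2, 4, and 5 (prior 1/5 each): the host would have opened box 1 instead, probability 0; weight (1/5)·0 = 0 each.
If it is in box 3 (prior 1/5): the host opened box 3, so this case is ruled out; weight (1/5)·0 = 0.
The weights sum to 1/5.
So P(the gold coin in box 1 | the host opened box 3) = (1/5) / (1/5) = 1.

1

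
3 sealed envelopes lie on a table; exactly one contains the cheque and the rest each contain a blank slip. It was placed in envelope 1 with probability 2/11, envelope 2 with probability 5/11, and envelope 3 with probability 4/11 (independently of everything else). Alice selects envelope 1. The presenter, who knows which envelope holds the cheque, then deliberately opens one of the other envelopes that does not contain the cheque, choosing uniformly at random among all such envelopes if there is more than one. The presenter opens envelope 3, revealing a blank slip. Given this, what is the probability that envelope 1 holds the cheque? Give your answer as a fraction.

Apply Bayes' rule, conditioning on where the cheque actually is.
If it is in envelope 1 (prior 2/11): the presenter has 2 equally likely choices, so probability 1/2; weight (2/11)·(1/2) = 1/11.
If it is in envelope 2 (prior 5/11): the presenter has no choice, probability 1; weight (5/11)·1 = 5/11.
If it is in envelope 3 (prior 4/11): the presenter opened envelope 3, so this case is ruled out; weight (4/11)·0 = 0.
The weights sum to 6/11.
So P(the cheque in envelope 1 | the presenter opened envelope 3) = (1/11) / (6/11) = 1/6.

1/6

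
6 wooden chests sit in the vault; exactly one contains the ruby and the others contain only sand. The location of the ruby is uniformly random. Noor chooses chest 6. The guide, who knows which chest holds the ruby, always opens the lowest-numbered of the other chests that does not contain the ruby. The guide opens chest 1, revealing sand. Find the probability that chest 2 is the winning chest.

1/5

Apply Bayes' rule, conditioning on where the ruby actually is.
If it is in chest 1 (prior 1/6): the guide opened chest 1, so this case is ruled out; weight (1/6)·0 = 0.
If it is in any of chests 2, 3, 4, 5, and 6 (prior 1/6 each): chest 1 is the lowest-numbered option available, probability 1; weight (1/6)·1 = 1/6 each.
The weights sum to 5/6.
So P(the ruby in chest 2 | the guide opened chest 1) = (1/6) / (5/6) = 1/5.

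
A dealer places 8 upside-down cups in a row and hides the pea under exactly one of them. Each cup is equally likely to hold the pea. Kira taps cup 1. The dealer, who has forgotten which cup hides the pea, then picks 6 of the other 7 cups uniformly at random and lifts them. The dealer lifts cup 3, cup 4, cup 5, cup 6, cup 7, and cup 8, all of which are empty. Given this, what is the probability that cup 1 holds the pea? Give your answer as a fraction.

1/2

Because the dealer chose which cups to lift without knowing where the pea is, the choice is independent of the prize location. Learning that none of the 6 opened cups holds the pea simply rules out those 6 locations and leaves the remaining 2 cups still equally likely by symmetry.
So P(the pea under cup 1) = 1/2.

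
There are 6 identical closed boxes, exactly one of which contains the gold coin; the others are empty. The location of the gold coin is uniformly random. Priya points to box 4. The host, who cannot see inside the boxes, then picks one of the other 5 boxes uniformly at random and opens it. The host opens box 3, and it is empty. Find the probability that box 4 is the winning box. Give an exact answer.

Because the host chose which box to open without knowing where the gold coin is, the choice is independent of the prize location. Learning that box 3 does not hold the gold coin simply rules out that one location and leaves the remaining 5 boxes still equally likely by symmetry.
So P(the gold coin in box 4) = 1/5.

1/5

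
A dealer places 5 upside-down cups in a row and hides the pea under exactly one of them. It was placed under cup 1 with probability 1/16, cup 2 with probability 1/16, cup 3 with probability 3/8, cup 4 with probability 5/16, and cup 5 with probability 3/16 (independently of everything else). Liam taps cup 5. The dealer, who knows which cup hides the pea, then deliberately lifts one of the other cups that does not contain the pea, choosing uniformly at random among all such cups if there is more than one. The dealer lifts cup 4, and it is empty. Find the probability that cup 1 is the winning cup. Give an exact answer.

4/41

Apply Bayes' rule, conditioning on where the pea actually is.
If it is under either of cups 1 and 2 (prior 1/16 each): the dealer has 3 equally likely choices, so probability 1/3; weight (1/16)·(1/3) = 1/48 each.
If it is under cup 3 (prior 3/8): the dealer has 3 equally likely choices, so probability 1/3; weight (3/8)·(1/3) = 1/8.
If it is under cup 4 (prior 5/16): the dealer opened cup 4, so this case is ruled out; weight (5/16)·0 = 0.
If it is under cup 5 (prior 3/16): the dealer has 4 equally likely choices, so probability 1/4; weight (3/16)·(1/4) = 3/64.
The weights sum to 41/192.
So P(the pea under cup 1 | the dealer opened cup 4) = (1/48) / (41/192) = 4/41.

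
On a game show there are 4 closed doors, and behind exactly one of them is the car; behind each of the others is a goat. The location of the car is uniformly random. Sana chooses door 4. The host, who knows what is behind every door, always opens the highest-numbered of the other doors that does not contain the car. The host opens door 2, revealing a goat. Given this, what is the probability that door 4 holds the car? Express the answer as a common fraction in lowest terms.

Apply Bayes' rule, conditioning on where the car actually is.
If it is behind either of doors 1 and 4 (prior 1/4 each): the host would have opened door 3 instead, probability 0; weight (1/4)·0 = 0 each.
If it is behind door 2 (prior 1/4): the host opened door 2, so this case is ruled out; weight (1/4)·0 = 0.
If it is behind door 3 (prior 1/4): door 2 is the highest-numbered option available, probability 1; weight (1/4)·1 = 1/4.
The weights sum to 1/4.
So P(the car behind door 4 | the host opened door 2) = 0 / (1/4) = 0.

0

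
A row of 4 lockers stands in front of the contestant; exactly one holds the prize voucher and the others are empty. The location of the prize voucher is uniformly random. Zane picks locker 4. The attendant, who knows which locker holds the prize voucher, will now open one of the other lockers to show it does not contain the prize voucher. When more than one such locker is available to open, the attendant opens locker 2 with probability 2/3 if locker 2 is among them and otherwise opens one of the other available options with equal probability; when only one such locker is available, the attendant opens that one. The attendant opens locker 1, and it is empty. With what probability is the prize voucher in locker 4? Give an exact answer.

Apply Bayes' rule, conditioning on where the prize voucher actually is.
If it is in locker 1 (prior 1/4): the attendant opened locker 1, so this case is ruled out; weight (1/4)·0 = 0.
If it is in locker 2 (prior 1/4): locker 2 holds the prize so is unavailable; the attendant chooses uniformly among the 2 others, probability 1/2; weight (1/4)·(1/2) = 1/8.
If it is in locker 3 (prior 1/4): locker 2 is available but not opened, probability 1/3; weight (1/4)·(1/3) = 1/12.
If it is in locker 4 (prior 1/4): locker 2 is available but not opened; locker 1 gets probability (1 − 2/3)/2 = 1/6; weight (1/4)·(1/6) = 1/24.
The weights sum to 1/4.
So P(the prize voucher in locker 4 | the attendant opened locker 1) = (1/24) / (1/4) = 1/6.

1/6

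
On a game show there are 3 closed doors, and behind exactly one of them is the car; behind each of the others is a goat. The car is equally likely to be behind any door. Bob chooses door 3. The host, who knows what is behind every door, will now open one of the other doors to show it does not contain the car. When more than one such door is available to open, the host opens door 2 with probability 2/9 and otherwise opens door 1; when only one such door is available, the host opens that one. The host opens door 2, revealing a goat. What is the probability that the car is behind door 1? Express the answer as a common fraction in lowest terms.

9/11

Condition on the true location of the car.
If it is behind door 1 (prior 1/3): only door 2 is available, probability 1; weight (1/3)·1 = 1/3.
If it is behind door 2 (prior 1/3): the host opened door 2, so this case is ruled out; weight (1/3)·0 = 0.
If it is behind door 3 (prior 1/3): door 2 is available, opened with probability 2/9; weight (1/3)·(2/9) = 2/27.
The weights sum to 11/27.
So P(the car behind door 1 | the host opened door 2) = (1/3) / (11/27) = 9/11.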